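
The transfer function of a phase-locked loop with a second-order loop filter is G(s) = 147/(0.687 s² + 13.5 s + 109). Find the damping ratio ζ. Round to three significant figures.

Dividing through by 0.687: denominator becomes s² + 19.65 s + 158.7.
So ω_n = √158.7 = 12.6 rad/s and ζ = 19.65/(2·12.6) = 0.780.

ζ ≈ 0.780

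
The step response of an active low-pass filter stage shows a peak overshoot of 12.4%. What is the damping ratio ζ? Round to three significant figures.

ζ = −ln(OS)/√(π² + (ln OS)²). With OS = 0.124, ln OS = −2.087 and ζ = 2.087/3.772 = 0.553.

ζ ≈ 0.553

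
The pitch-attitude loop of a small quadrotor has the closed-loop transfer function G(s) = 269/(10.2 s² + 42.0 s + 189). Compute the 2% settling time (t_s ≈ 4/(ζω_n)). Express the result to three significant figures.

Dividing through by 10.2: denominator becomes s² + 4.118 s + 18.53.
So ω_n = √18.53 = 4.30 rad/s and ζ = 4.118/(2·4.30) = 0.478.
t_s ≈ 4/(ζω_n) = 1.94 s.

t_s ≈ 1.94 s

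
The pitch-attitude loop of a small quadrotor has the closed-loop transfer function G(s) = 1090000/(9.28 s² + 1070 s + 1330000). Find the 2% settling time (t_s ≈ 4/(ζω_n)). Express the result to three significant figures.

t_s ≈ 0.0694 s

Dividing through by 9.28: denominator becomes s² + 115.3 s + 143300.
So ω_n = √143300 = 379 rad/s and ζ = 115.3/(2·379) = 0.152.
t_s ≈ 4/(ζω_n) = 0.0694 s.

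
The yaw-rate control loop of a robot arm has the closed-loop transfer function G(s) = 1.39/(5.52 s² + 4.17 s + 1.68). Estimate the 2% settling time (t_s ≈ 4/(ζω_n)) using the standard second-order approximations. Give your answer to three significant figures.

t_s ≈ 10.6 s

Dividing through by 5.52: denominator becomes s² + 0.7554 s + 0.3043.
So ω_n = √0.3043 = 0.552 rad/s and ζ = 0.7554/(2·0.552) = 0.685.
t_s ≈ 4/(ζω_n) = 10.6 s.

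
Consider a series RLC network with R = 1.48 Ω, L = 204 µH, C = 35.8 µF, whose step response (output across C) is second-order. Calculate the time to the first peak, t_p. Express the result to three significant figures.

t_p ≈ 0.000282 s

For a series RLC circuit (capacitor voltage as output), ω_n = 1/√(LC) = 1/√(204 µH · 35.8 µF) = 11700 rad/s.
ζ = (R/2)·√(C/L) = (1.48/2)·√(35.8 µF/204 µH) = 0.310.
ω_d = ω_n√(1−ζ²) = 11100 rad/s. t_p = π/ω_d = 0.000282 s.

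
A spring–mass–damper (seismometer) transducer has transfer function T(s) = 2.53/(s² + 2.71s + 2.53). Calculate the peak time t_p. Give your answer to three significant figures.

Comparing the denominator to s² + 2ζω_n s + ω_n²: ω_n = √2.53 = 1.59 rad/s, and 2ζω_n = 2.71 so ζ = 2.71/(2·1.59) = 0.852.
ω_d = 1.59·√(1 − 0.852²) = 0.833 rad/s. Then t_p = π/ω_d = 3.77 s.

t_p ≈ 3.77 s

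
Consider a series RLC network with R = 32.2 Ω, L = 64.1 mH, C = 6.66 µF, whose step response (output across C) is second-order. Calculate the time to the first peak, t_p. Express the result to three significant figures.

t_p ≈ 0.00208 s

For a series RLC circuit (capacitor voltage as output), ω_n = 1/√(LC) = 1/√(64.1 mH · 6.66 µF) = 1530 rad/s.
ζ = (R/2)·√(C/L) = (32.2/2)·√(6.66 µF/64.1 mH) = 0.164.
ω_d = 1530·√(1 − 0.164²) = 1510 rad/s. t_p = π/ω_d = 0.00208 s.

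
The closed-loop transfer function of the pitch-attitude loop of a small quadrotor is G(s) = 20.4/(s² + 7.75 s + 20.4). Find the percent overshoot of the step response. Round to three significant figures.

Comparing the denominator to s² + 2ζω_n s + ω_n²: ω_n = √20.4 = 4.52 rad/s, and 2ζω_n = 7.75 so ζ = 7.75/(2·4.52) = 0.858.
%OS = 100·exp(−πζ/√(1−ζ²)) = 0.527%.

%OS ≈ 0.527%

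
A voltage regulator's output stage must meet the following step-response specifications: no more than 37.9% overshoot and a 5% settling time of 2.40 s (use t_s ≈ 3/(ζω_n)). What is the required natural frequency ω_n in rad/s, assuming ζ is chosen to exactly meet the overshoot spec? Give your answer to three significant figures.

ω_n ≈ 4.24 rad/s

From %OS = 100·exp(−πζ/√(1−ζ²)), invert to get ζ = −ln(OS)/√(π² + ln²(OS)) with OS = 0.379.
−ln 0.379 = 0.9702, so ζ = 0.9702/√(π² + 0.9413) = 0.295.
From t_s ≈ 3/(ζω_n): ω_n = 3/(ζ·t_s) = 3/(0.295·2.40) = 4.24 rad/s.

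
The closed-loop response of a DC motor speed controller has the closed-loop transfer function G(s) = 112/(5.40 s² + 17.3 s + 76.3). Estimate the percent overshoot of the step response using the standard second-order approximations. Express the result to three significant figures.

Dividing through by 5.40: denominator becomes s² + 3.204 s + 14.13.
So ω_n = √14.13 = 3.76 rad/s and ζ = 3.204/(2·3.76) = 0.426.
%OS = 100 e^{−πζ/√(1−ζ²)} with ζ = 0.426 gives 22.8%.

%OS ≈ 22.8%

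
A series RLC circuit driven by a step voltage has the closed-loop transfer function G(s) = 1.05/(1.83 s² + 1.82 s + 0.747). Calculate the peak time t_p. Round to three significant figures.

Dividing through by 1.83: denominator becomes s² + 0.9945 s + 0.4082.
So ω_n = √0.4082 = 0.639 rad/s and ζ = 0.9945/(2·0.639) = 0.778.
ω_d = 0.639·√(1 − 0.778²) = 0.401 rad/s. t_p = π/ω_d = 7.83 s.

t_p ≈ 7.83 s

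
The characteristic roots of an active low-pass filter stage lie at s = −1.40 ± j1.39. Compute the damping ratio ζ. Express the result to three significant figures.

The poles are at −σ ± jω_d with σ = 1.40 and ω_d = 1.39, so ω_n = √(σ²+ω_d²) = 1.97 rad/s and ζ = σ/ω_n = 0.710.

ζ ≈ 0.710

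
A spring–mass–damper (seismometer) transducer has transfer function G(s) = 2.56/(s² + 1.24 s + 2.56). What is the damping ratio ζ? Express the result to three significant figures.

ζ ≈ 0.387

Comparing the denominator to s² + 2ζω_n s + ω_n²: ω_n = √2.56 = 1.60 rad/s, and 2ζω_n = 1.24 so ζ = 1.24/(2·1.60) = 0.387.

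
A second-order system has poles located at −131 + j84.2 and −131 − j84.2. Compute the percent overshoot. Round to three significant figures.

%OS ≈ 0.754%

With σ = 131, ω_d = 84.2: ω_n = √(σ²+ω_d²) = 156 rad/s, ζ = σ/ω_n = 0.841.
%OS = 100 e^{−πζ/√(1−ζ²)} with ζ = 0.841 gives 0.754%.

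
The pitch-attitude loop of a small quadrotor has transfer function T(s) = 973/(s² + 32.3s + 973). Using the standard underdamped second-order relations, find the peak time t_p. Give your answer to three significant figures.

t_p ≈ 0.118 s

ω_n = √973 = 31.2 rad/s; ζ = 32.3/(2·31.2) = 0.518.
The damped frequency ω_d = ω_n√(1−ζ²) = 26.7 rad/s. Then t_p = π/ω_d = 0.118 s.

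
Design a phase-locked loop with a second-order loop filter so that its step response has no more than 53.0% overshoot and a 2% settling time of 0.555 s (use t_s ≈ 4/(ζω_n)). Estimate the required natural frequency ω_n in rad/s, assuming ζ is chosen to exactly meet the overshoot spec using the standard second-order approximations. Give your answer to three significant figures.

ω_n ≈ 36.4 rad/s

From %OS = 100·exp(−πζ/√(1−ζ²)), invert to get ζ = −ln(OS)/√(π² + ln²(OS)) with OS = 0.530.
−ln 0.530 = 0.6349, so ζ = 0.6349/√(π² + 0.4031) = 0.198.
Then ω_n = 4/(ζ t_s) = 4/(0.198 × 0.555) = 36.4 rad/s.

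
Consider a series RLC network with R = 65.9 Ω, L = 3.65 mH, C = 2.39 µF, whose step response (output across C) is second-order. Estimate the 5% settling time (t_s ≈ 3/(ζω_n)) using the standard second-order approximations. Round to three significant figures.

t_s ≈ 0.000332 s

For a series RLC circuit (capacitor voltage as output), ω_n = 1/√(LC) = 1/√(3.65 mH · 2.39 µF) = 10700 rad/s.
ζ = (R/2)·√(C/L) = (65.9/2)·√(2.39 µF/3.65 mH) = 0.843.
t_s ≈ 3/(ζω_n) = 0.000332 s.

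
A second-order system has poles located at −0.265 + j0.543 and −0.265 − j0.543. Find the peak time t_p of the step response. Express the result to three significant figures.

t_p ≈ 5.79 s

t_p = π/ω_d with ω_d = 0.543 (the imaginary part), so t_p = 5.79 s.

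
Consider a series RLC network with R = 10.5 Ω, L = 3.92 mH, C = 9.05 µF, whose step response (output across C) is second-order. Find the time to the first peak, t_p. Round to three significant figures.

t_p ≈ 0.000611 s

For a series RLC circuit (capacitor voltage as output), ω_n = 1/√(LC) = 1/√(3.92 mH · 9.05 µF) = 5310 rad/s.
ζ = (R/2)·√(C/L) = (10.5/2)·√(9.05 µF/3.92 mH) = 0.252.
The damped frequency ω_d = ω_n√(1−ζ²) = 5140 rad/s. t_p = π/ω_d = 0.000611 s.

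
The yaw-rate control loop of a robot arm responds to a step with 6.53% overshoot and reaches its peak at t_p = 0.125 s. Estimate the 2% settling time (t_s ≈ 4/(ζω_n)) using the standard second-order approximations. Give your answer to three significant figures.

The overshoot fixes ζ = −ln(OS)/√(π²+ln²(OS)) = 0.656.
From t_p = π/ω_d, ω_d = π/0.125 = 25.1 rad/s, so ω_n = ω_d/√(1−ζ²) = 33.3 rad/s.
t_s ≈ 4/(ζω_n) = 4/(0.656·33.3) = 0.183 s.

t_s ≈ 0.183 s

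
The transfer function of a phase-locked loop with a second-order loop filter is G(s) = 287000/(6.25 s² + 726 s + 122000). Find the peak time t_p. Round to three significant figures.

Dividing through by 6.25: denominator becomes s² + 116.2 s + 19520.
So ω_n = √19520 = 140 rad/s and ζ = 116.2/(2·140) = 0.416.
The damped frequency ω_d = ω_n√(1−ζ²) = 127 rad/s. t_p = π/ω_d = 0.0247 s.

t_p ≈ 0.0247 s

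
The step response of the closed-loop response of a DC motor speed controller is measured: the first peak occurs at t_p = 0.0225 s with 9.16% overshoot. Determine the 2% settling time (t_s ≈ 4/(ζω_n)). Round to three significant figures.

t_s ≈ 0.0377 s

The overshoot fixes ζ = −ln(OS)/√(π²+ln²(OS)) = 0.606.
From t_p = π/ω_d, ω_d = π/0.0225 = 140 rad/s, so ω_n = ω_d/√(1−ζ²) = 175 rad/s.
t_s ≈ 4/(ζω_n) = 4/(0.606·175) = 0.0377 s.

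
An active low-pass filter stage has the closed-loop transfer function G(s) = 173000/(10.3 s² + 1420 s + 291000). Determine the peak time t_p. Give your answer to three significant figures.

t_p ≈ 0.0205 s

Dividing through by 10.3: denominator becomes s² + 137.9 s + 28250.
So ω_n = √28250 = 168 rad/s and ζ = 137.9/(2·168) = 0.410.
The damped frequency ω_d = ω_n√(1−ζ²) = 153 rad/s. t_p = π/ω_d = 0.0205 s.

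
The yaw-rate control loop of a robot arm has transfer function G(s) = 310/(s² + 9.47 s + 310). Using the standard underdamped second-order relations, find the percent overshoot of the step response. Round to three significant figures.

Comparing the denominator to s² + 2ζω_n s + ω_n²: ω_n = √310 = 17.6 rad/s, and 2ζω_n = 9.47 so ζ = 9.47/(2·17.6) = 0.269.
%OS = 100 e^{−πζ/√(1−ζ²)} with ζ = 0.269 gives 41.6%.

%OS ≈ 41.6%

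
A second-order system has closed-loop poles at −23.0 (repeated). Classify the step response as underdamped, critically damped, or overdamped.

critically damped

Since there is a repeated negative-real pole, the response is critically damped.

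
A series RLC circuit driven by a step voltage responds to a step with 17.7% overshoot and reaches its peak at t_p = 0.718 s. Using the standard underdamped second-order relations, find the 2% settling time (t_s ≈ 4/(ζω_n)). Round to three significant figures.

From the overshoot, ζ = −ln(OS)/√(π²+ln²(OS)) = 0.483.
From t_p = π/ω_d, ω_d = π/0.718 = 4.38 rad/s, so ω_n = ω_d/√(1−ζ²) = 5.00 rad/s.
t_s ≈ 4/(ζω_n) = 4/(0.483·5.00) = 1.66 s.

t_s ≈ 1.66 s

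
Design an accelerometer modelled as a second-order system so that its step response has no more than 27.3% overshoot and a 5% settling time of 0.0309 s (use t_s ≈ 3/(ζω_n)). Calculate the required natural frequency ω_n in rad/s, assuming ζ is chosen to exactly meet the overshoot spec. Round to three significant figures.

ω_n ≈ 254 rad/s

ζ = −ln(OS)/√(π² + (ln OS)²). With OS = 0.273, ln OS = −1.298 and ζ = 1.298/3.399 = 0.382.
From t_s ≈ 3/(ζω_n): ω_n = 3/(ζ·t_s) = 3/(0.382·0.0309) = 254 rad/s.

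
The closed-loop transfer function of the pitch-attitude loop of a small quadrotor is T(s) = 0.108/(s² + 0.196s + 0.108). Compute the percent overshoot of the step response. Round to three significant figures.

Comparing the denominator to s² + 2ζω_n s + ω_n²: ω_n = √0.108 = 0.329 rad/s, and 2ζω_n = 0.196 so ζ = 0.196/(2·0.329) = 0.298.
%OS = 100 e^{−πζ/√(1−ζ²)} with ζ = 0.298 gives 37.5%.

%OS ≈ 37.5%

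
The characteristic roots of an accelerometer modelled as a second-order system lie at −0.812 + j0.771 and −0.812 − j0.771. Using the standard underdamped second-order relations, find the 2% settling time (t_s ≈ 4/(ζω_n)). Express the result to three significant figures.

t_s ≈ 4.93 s

For poles at −σ ± jω_d, ζω_n = σ = 0.812, so t_s ≈ 4/σ = 4.93 s.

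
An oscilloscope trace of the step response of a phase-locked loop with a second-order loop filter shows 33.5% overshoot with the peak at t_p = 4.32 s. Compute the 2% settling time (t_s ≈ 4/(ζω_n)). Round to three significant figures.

t_s ≈ 15.8 s

The overshoot fixes ζ = −ln(OS)/√(π²+ln²(OS)) = 0.329.
t_p = π/ω_d ⇒ ω_d = 0.727 rad/s; then ω_n = ω_d/√(1−ζ²) = 0.770 rad/s.
t_s ≈ 4/(ζω_n) = 4/(0.329·0.770) = 15.8 s.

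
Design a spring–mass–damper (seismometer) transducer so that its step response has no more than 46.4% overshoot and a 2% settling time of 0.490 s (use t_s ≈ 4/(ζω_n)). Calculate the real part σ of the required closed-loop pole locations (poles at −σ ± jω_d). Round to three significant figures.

The settling-time spec alone fixes σ = ζω_n = 4/t_s = 4/0.490 = 8.16.
(Overshoot then fixes ζ = 0.237 and hence ω_d = σ·√(1−ζ²)/ζ = 33.4 rad/s.)

σ ≈ 8.16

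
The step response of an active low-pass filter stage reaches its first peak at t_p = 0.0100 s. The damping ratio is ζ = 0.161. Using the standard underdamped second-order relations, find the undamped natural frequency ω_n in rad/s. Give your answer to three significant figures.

ω_n ≈ 318 rad/s

Peak time t_p = π/ω_d, so ω_d = π/t_p = π/0.0100 = 314 rad/s.
ω_n = ω_d/√(1−ζ²) = 314/√0.974 = 318 rad/s.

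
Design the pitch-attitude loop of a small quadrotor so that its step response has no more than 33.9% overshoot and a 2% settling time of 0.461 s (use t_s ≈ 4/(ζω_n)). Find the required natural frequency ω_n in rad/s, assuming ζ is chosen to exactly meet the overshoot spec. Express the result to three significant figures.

Inverting the overshoot relation: ζ = |ln 0.339|/√(π² + ln²0.339) = 0.326.
Then ω_n = 4/(ζ t_s) = 4/(0.326 × 0.461) = 26.7 rad/s.

ω_n ≈ 26.7 rad/s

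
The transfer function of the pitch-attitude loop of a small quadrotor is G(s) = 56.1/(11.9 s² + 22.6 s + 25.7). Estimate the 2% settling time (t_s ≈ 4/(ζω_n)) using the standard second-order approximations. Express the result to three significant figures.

Dividing through by 11.9: denominator becomes s² + 1.899 s + 2.160.
So ω_n = √2.160 = 1.47 rad/s and ζ = 1.899/(2·1.47) = 0.646.
t_s ≈ 4/(ζω_n) = 4.21 s.

t_s ≈ 4.21 s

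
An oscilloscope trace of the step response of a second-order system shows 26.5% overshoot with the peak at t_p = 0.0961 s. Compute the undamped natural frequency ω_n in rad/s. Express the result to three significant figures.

The overshoot fixes ζ = −ln(OS)/√(π²+ln²(OS)) = 0.389.
From t_p = π/ω_d, ω_d = π/0.0961 = 32.7 rad/s, so ω_n = ω_d/√(1−ζ²) = 35.5 rad/s.

ω_n ≈ 35.5 rad/s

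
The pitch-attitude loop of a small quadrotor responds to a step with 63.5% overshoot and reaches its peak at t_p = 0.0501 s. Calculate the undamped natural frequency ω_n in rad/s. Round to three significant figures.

ζ from %OS: ζ = |ln 0.635|/√(π²+ln²0.635) = 0.143.
t_p = π/ω_d ⇒ ω_d = 62.7 rad/s; then ω_n = ω_d/√(1−ζ²) = 63.4 rad/s.

ω_n ≈ 63.4 rad/s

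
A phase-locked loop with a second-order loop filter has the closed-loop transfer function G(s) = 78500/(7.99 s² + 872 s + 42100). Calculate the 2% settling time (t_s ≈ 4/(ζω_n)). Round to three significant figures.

t_s ≈ 0.0733 s

Dividing through by 7.99: denominator becomes s² + 109.1 s + 5269.
So ω_n = √5269 = 72.6 rad/s and ζ = 109.1/(2·72.6) = 0.752.
t_s ≈ 4/(ζω_n) = 0.0733 s.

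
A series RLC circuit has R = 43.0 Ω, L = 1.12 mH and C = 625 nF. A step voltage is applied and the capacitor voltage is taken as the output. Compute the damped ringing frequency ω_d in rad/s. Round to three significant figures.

For a series RLC circuit (capacitor voltage as output), ω_n = 1/√(LC) = 1/√(1.12 mH · 625 nF) = 37800 rad/s.
ζ = (R/2)·√(C/L) = (43.0/2)·√(625 nF/1.12 mH) = 0.508.
ω_d = 37800·√(1 − 0.508²) = 32600 rad/s.

ω_d ≈ 32600 rad/s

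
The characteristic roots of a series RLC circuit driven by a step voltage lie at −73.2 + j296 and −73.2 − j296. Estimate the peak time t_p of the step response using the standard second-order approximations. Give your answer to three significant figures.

t_p ≈ 0.0106 s

t_p = π/ω_d with ω_d = 296 (the imaginary part), so t_p = 0.0106 s.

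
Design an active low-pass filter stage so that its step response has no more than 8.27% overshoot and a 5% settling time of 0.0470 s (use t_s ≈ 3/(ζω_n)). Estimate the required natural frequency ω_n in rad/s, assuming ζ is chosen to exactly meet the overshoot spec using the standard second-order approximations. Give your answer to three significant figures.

ω_n ≈ 103 rad/s

Inverting the overshoot relation: ζ = |ln 0.0827|/√(π² + ln²0.0827) = 0.622.
From t_s ≈ 3/(ζω_n): ω_n = 3/(ζ·t_s) = 3/(0.622·0.0470) = 103 rad/s.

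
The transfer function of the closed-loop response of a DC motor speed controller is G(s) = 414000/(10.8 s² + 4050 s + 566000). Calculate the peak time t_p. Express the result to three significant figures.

Dividing through by 10.8: denominator becomes s² + 375.0 s + 52410.
So ω_n = √52410 = 229 rad/s and ζ = 375.0/(2·229) = 0.819.
ω_d = 229·√(1 − 0.819²) = 131 rad/s. t_p = π/ω_d = 0.0239 s.

t_p ≈ 0.0239 s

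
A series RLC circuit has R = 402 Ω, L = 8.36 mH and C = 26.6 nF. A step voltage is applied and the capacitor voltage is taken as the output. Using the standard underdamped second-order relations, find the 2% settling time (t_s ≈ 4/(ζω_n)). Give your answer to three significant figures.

t_s ≈ 0.000166 s

For a series RLC circuit (capacitor voltage as output), ω_n = 1/√(LC) = 1/√(8.36 mH · 26.6 nF) = 67100 rad/s.
ζ = (R/2)·√(C/L) = (402/2)·√(26.6 nF/8.36 mH) = 0.359.
t_s ≈ 4/(ζω_n) = 0.000166 s.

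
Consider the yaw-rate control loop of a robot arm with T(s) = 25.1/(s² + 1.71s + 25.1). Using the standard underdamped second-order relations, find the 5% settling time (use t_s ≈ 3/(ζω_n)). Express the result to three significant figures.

ω_n = √25.1 = 5.01 rad/s; ζ = 1.71/(2·5.01) = 0.171.
t_s ≈ 3/(ζω_n) = 3/(0.171·5.01) = 3.51 s.

t_s ≈ 3.51 s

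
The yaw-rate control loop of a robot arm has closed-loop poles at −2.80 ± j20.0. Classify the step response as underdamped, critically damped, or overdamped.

Since the poles form a complex-conjugate pair with nonzero imaginary part, the response is underdamped.

underdamped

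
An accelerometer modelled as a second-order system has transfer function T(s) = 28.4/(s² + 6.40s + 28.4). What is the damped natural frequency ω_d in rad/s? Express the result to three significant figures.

ω_n = √28.4 = 5.33 rad/s; ζ = 6.40/(2·5.33) = 0.600.
The damped frequency ω_d = ω_n√(1−ζ²) = 4.26 rad/s.

ω_d ≈ 4.26 rad/s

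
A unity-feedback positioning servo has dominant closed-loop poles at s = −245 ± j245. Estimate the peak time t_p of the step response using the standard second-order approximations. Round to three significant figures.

t_p = π/ω_d with ω_d = 245 (the imaginary part), so t_p = 0.0128 s.

t_p ≈ 0.0128 s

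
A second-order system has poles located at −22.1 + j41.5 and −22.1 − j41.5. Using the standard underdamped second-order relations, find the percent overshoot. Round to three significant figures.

%OS ≈ 18.8%

With σ = 22.1, ω_d = 41.5: ω_n = √(σ²+ω_d²) = 47.0 rad/s, ζ = σ/ω_n = 0.470.
%OS = 100·exp(−πζ/√(1−ζ²)) = 18.8%.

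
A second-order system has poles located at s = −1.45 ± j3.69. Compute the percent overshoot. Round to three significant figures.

|pole| = ω_n = √(1.45² + 3.69²) = 3.96 rad/s; ζ = cos θ = σ/ω_n = 0.366.
%OS = 100 e^{−πζ/√(1−ζ²)} with ζ = 0.366 gives 29.1%.

%OS ≈ 29.1%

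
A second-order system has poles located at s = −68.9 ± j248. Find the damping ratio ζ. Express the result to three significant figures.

The poles are at −σ ± jω_d with σ = 68.9 and ω_d = 248, so ω_n = √(σ²+ω_d²) = 257 rad/s and ζ = σ/ω_n = 0.268.

ζ ≈ 0.268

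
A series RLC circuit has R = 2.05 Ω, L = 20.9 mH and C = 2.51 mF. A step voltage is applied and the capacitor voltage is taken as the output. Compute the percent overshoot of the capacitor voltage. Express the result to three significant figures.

%OS ≈ 30.3%

For a series RLC circuit (capacitor voltage as output), ω_n = 1/√(LC) = 1/√(20.9 mH · 2.51 mF) = 138 rad/s.
ζ = (R/2)·√(C/L) = (2.05/2)·√(2.51 mF/20.9 mH) = 0.355.
%OS = 100 e^{−πζ/√(1−ζ²)} with ζ = 0.355 gives 30.3%.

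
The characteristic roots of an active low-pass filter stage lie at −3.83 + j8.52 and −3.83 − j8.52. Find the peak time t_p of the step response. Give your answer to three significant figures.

t_p = π/ω_d with ω_d = 8.52 (the imaginary part), so t_p = 0.369 s.

t_p ≈ 0.369 s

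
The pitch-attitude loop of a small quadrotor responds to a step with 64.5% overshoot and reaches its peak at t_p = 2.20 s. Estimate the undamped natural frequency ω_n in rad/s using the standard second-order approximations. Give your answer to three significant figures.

The overshoot fixes ζ = −ln(OS)/√(π²+ln²(OS)) = 0.138.
From t_p = π/ω_d, ω_d = π/2.20 = 1.43 rad/s, so ω_n = ω_d/√(1−ζ²) = 1.44 rad/s.

ω_n ≈ 1.44 rad/s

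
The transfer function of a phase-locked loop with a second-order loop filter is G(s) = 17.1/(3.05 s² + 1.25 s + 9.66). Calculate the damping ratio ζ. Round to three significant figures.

ζ ≈ 0.115

Dividing through by 3.05: denominator becomes s² + 0.4098 s + 3.167.
So ω_n = √3.167 = 1.78 rad/s and ζ = 0.4098/(2·1.78) = 0.115.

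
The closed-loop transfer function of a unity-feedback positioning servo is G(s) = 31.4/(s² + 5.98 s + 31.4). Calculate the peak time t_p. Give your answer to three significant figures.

t_p ≈ 0.663 s

Matching coefficients with s² + 2ζω_n s + ω_n² gives ω_n² = 31.4 ⇒ ω_n = 5.60 rad/s, and ζ = 5.98/(2ω_n) = 0.534.
The damped frequency ω_d = ω_n√(1−ζ²) = 4.74 rad/s. Then t_p = π/ω_d = 0.663 s.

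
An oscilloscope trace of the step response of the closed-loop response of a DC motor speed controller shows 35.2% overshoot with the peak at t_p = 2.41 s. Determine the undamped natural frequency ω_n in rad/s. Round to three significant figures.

ζ from %OS: ζ = |ln 0.352|/√(π²+ln²0.352) = 0.315.
t_p = π/ω_d ⇒ ω_d = 1.30 rad/s; then ω_n = ω_d/√(1−ζ²) = 1.37 rad/s.

ω_n ≈ 1.37 rad/s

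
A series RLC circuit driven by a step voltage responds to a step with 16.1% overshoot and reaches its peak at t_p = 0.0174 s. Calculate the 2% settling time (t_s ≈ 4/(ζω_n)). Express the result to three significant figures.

From the overshoot, ζ = −ln(OS)/√(π²+ln²(OS)) = 0.503.
t_p = π/ω_d ⇒ ω_d = 181 rad/s; then ω_n = ω_d/√(1−ζ²) = 209 rad/s.
t_s ≈ 4/(ζω_n) = 4/(0.503·209) = 0.0381 s.

t_s ≈ 0.0381 s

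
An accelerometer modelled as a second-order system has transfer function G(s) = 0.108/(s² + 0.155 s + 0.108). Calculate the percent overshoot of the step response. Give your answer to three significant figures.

ω_n = √0.108 = 0.329 rad/s; ζ = 0.155/(2·0.329) = 0.236.
%OS = 100 e^{−πζ/√(1−ζ²)} with ζ = 0.236 gives 46.7%.

%OS ≈ 46.7%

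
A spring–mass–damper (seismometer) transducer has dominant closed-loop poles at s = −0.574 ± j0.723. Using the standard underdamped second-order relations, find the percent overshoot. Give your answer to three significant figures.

%OS ≈ 8.26%

The poles are at −σ ± jω_d with σ = 0.574 and ω_d = 0.723, so ω_n = √(σ²+ω_d²) = 0.923 rad/s and ζ = σ/ω_n = 0.622.
Overshoot: exp(−π·0.622/√(1−0.622²)) = 0.0826, i.e. 8.26%.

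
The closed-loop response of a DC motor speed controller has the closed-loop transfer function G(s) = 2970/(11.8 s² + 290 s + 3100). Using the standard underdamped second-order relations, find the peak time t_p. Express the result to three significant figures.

t_p ≈ 0.297 s

Dividing through by 11.8: denominator becomes s² + 24.58 s + 262.7.
So ω_n = √262.7 = 16.2 rad/s and ζ = 24.58/(2·16.2) = 0.758.
ω_d = 16.2·√(1 − 0.758²) = 10.6 rad/s. t_p = π/ω_d = 0.297 s.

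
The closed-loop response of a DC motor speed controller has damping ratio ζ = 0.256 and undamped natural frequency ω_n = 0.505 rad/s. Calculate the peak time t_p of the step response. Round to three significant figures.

t_p ≈ 6.44 s

The damped frequency is ω_d = ω_n√(1−ζ²) = 0.505·√(1−0.0655) = 0.488 rad/s.
Peak time t_p = π/ω_d = π/0.488 = 6.44 s.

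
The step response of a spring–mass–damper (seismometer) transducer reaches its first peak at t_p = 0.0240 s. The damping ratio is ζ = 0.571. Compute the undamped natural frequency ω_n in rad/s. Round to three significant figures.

ω_n ≈ 159 rad/s

Peak time t_p = π/ω_d, so ω_d = π/t_p = π/0.0240 = 131 rad/s.
ω_n = ω_d/√(1−ζ²) = 131/√0.674 = 159 rad/s.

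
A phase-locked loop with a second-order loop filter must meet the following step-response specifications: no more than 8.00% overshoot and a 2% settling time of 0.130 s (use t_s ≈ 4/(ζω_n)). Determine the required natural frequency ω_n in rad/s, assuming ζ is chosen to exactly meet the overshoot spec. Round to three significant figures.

ζ = −ln(OS)/√(π² + (ln OS)²). With OS = 0.0800, ln OS = −2.526 and ζ = 2.526/4.031 = 0.627.
Then ω_n = 4/(ζ t_s) = 4/(0.627 × 0.130) = 49.1 rad/s.

ω_n ≈ 49.1 rad/s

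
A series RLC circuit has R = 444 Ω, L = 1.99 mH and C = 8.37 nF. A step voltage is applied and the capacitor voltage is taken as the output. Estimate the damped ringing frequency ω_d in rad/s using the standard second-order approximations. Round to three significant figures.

ω_d ≈ 218000 rad/s

For a series RLC circuit (capacitor voltage as output), ω_n = 1/√(LC) = 1/√(1.99 mH · 8.37 nF) = 245000 rad/s.
ζ = (R/2)·√(C/L) = (444/2)·√(8.37 nF/1.99 mH) = 0.455.
The damped frequency ω_d = ω_n√(1−ζ²) = 218000 rad/s.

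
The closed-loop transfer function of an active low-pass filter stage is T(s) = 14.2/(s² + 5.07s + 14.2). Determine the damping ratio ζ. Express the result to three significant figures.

Comparing the denominator to s² + 2ζω_n s + ω_n²: ω_n = √14.2 = 3.77 rad/s, and 2ζω_n = 5.07 so ζ = 5.07/(2·3.77) = 0.673.

ζ ≈ 0.673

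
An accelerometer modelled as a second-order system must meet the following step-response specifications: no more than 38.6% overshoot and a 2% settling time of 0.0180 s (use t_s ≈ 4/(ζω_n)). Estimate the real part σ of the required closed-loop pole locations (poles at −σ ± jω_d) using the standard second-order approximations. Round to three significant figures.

σ ≈ 222

The settling-time spec alone fixes σ = ζω_n = 4/t_s = 4/0.0180 = 222.
(Overshoot then fixes ζ = 0.290 and hence ω_d = σ·√(1−ζ²)/ζ = 733 rad/s.)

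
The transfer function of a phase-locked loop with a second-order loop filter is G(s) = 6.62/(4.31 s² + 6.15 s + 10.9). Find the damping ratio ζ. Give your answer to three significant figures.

Dividing through by 4.31: denominator becomes s² + 1.427 s + 2.529.
So ω_n = √2.529 = 1.59 rad/s and ζ = 1.427/(2·1.59) = 0.449.

ζ ≈ 0.449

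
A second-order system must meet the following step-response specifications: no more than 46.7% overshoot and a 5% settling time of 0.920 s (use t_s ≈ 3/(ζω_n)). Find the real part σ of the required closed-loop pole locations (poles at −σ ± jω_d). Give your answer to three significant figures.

The settling-time spec alone fixes σ = ζω_n = 3/t_s = 3/0.920 = 3.26.
(Overshoot then fixes ζ = 0.236 and hence ω_d = σ·√(1−ζ²)/ζ = 13.5 rad/s.)

σ ≈ 3.26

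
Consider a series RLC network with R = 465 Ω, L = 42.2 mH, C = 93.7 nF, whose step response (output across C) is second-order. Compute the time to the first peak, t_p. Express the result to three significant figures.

t_p ≈ 0.000211 s

For a series RLC circuit (capacitor voltage as output), ω_n = 1/√(LC) = 1/√(42.2 mH · 93.7 nF) = 15900 rad/s.
ζ = (R/2)·√(C/L) = (465/2)·√(93.7 nF/42.2 mH) = 0.346.
ω_d = 15900·√(1 − 0.346²) = 14900 rad/s. t_p = π/ω_d = 0.000211 s.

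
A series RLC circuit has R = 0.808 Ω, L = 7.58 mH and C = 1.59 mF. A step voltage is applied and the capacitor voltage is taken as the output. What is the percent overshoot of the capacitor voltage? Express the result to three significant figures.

%OS ≈ 55.3%

For a series RLC circuit (capacitor voltage as output), ω_n = 1/√(LC) = 1/√(7.58 mH · 1.59 mF) = 288 rad/s.
ζ = (R/2)·√(C/L) = (0.808/2)·√(1.59 mF/7.58 mH) = 0.185.
Overshoot: exp(−π·0.185/√(1−0.185²)) = 0.553, i.e. 55.3%.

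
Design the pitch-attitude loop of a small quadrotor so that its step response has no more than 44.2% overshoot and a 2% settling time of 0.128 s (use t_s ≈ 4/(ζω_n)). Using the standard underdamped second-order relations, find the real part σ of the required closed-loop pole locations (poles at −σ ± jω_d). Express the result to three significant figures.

σ ≈ 31.3

The settling-time spec alone fixes σ = ζω_n = 4/t_s = 4/0.128 = 31.3.
(Overshoot then fixes ζ = 0.252 and hence ω_d = σ·√(1−ζ²)/ζ = 120 rad/s.)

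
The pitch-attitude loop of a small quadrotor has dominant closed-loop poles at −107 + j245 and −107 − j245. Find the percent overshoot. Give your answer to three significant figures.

The poles are at −σ ± jω_d with σ = 107 and ω_d = 245, so ω_n = √(σ²+ω_d²) = 267 rad/s and ζ = σ/ω_n = 0.400.
Overshoot: exp(−π·0.400/√(1−0.400²)) = 0.254, i.e. 25.4%.

%OS ≈ 25.4%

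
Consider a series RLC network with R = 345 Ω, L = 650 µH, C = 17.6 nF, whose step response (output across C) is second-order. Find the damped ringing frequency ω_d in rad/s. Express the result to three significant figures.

ω_d ≈ 130000 rad/s

For a series RLC circuit (capacitor voltage as output), ω_n = 1/√(LC) = 1/√(650 µH · 17.6 nF) = 296000 rad/s.
ζ = (R/2)·√(C/L) = (345/2)·√(17.6 nF/650 µH) = 0.898.
ω_d = 296000·√(1 − 0.898²) = 130000 rad/s.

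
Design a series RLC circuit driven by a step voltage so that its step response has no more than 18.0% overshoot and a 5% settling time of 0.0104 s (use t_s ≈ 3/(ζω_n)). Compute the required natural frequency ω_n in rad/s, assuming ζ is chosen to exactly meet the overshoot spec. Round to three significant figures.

Inverting the overshoot relation: ζ = |ln 0.180|/√(π² + ln²0.180) = 0.479.
From t_s ≈ 3/(ζω_n): ω_n = 3/(ζ·t_s) = 3/(0.479·0.0104) = 602 rad/s.

ω_n ≈ 602 rad/s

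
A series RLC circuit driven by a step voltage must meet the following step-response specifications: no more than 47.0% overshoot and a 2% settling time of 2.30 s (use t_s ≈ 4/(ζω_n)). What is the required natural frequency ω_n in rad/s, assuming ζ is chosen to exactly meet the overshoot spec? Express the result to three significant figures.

ω_n ≈ 7.44 rad/s

From %OS = 100·exp(−πζ/√(1−ζ²)), invert to get ζ = −ln(OS)/√(π² + ln²(OS)) with OS = 0.470.
−ln 0.470 = 0.7550, so ζ = 0.7550/√(π² + 0.5701) = 0.234.
Then ω_n = 4/(ζ t_s) = 4/(0.234 × 2.30) = 7.44 rad/s.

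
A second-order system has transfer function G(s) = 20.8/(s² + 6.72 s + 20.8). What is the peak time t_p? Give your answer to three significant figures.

ω_n = √20.8 = 4.56 rad/s; ζ = 6.72/(2·4.56) = 0.737.
The damped frequency ω_d = ω_n√(1−ζ²) = 3.08 rad/s. Then t_p = π/ω_d = 1.02 s.

t_p ≈ 1.02 s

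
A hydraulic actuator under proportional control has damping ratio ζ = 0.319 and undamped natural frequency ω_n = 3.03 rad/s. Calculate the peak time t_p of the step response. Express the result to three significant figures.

t_p ≈ 1.09 s

The damped frequency is ω_d = ω_n√(1−ζ²) = 3.03·√(1−0.102) = 2.87 rad/s.
Peak time t_p = π/ω_d = π/2.87 = 1.09 s.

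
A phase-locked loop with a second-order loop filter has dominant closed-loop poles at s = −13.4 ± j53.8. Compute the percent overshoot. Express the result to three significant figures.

%OS ≈ 45.7%

The poles are at −σ ± jω_d with σ = 13.4 and ω_d = 53.8, so ω_n = √(σ²+ω_d²) = 55.4 rad/s and ζ = σ/ω_n = 0.242.
%OS = 100·exp(−πζ/√(1−ζ²)) = 45.7%.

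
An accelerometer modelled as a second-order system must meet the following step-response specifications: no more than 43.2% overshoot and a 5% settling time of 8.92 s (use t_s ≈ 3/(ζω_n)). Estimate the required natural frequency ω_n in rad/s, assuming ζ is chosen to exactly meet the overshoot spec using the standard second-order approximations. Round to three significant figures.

ω_n ≈ 1.30 rad/s

Inverting the overshoot relation: ζ = |ln 0.432|/√(π² + ln²0.432) = 0.258.
Then ω_n = 3/(ζ t_s) = 3/(0.258 × 8.92) = 1.30 rad/s.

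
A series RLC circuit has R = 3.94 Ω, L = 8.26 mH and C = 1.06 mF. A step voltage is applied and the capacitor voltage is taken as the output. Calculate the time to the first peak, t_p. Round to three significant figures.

t_p ≈ 0.0131 s

For a series RLC circuit (capacitor voltage as output), ω_n = 1/√(LC) = 1/√(8.26 mH · 1.06 mF) = 338 rad/s.
ζ = (R/2)·√(C/L) = (3.94/2)·√(1.06 mF/8.26 mH) = 0.706.
ω_d = ω_n√(1−ζ²) = 239 rad/s. t_p = π/ω_d = 0.0131 s.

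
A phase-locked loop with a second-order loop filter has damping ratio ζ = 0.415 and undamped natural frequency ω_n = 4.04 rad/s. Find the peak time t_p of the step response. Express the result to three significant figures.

t_p ≈ 0.855 s

The damped frequency is ω_d = ω_n√(1−ζ²) = 4.04·√(1−0.172) = 3.68 rad/s.
Peak time t_p = π/ω_d = π/3.68 = 0.855 s.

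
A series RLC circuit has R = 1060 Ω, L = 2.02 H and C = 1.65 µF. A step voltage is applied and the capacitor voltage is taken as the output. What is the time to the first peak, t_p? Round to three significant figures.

t_p ≈ 0.00653 s

For a series RLC circuit (capacitor voltage as output), ω_n = 1/√(LC) = 1/√(2.02 H · 1.65 µF) = 548 rad/s.
ζ = (R/2)·√(C/L) = (1060/2)·√(1.65 µF/2.02 H) = 0.479.
ω_d = ω_n√(1−ζ²) = 481 rad/s. t_p = π/ω_d = 0.00653 s.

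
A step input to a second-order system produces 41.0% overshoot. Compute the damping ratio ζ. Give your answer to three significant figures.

ζ ≈ 0.273

Inverting the overshoot relation: ζ = |ln 0.410|/√(π² + ln²0.410) = 0.273.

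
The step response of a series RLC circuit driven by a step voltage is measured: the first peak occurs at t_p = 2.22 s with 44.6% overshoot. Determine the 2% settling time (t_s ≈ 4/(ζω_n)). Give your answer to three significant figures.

ζ from %OS: ζ = |ln 0.446|/√(π²+ln²0.446) = 0.249.
From t_p = π/ω_d, ω_d = π/2.22 = 1.42 rad/s, so ω_n = ω_d/√(1−ζ²) = 1.46 rad/s.
t_s ≈ 4/(ζω_n) = 4/(0.249·1.46) = 11.0 s.

t_s ≈ 11.0 s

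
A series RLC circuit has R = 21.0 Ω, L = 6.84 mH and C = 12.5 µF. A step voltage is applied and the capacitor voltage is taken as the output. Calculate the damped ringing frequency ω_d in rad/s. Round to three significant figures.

ω_d ≈ 3060 rad/s

For a series RLC circuit (capacitor voltage as output), ω_n = 1/√(LC) = 1/√(6.84 mH · 12.5 µF) = 3420 rad/s.
ζ = (R/2)·√(C/L) = (21.0/2)·√(12.5 µF/6.84 mH) = 0.449.
ω_d = 3420·√(1 − 0.449²) = 3060 rad/s.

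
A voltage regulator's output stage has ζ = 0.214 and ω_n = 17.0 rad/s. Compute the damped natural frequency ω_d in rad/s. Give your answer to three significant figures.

ω_d ≈ 16.6 rad/s

ω_d = ω_n√(1−ζ²) = 17.0·√0.954 = 16.6 rad/s.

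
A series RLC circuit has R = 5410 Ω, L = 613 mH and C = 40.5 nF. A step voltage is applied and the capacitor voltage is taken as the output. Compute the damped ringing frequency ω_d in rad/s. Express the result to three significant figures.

For a series RLC circuit (capacitor voltage as output), ω_n = 1/√(LC) = 1/√(613 mH · 40.5 nF) = 6350 rad/s.
ζ = (R/2)·√(C/L) = (5410/2)·√(40.5 nF/613 mH) = 0.695.
The damped frequency ω_d = ω_n√(1−ζ²) = 4560 rad/s.

ω_d ≈ 4560 rad/s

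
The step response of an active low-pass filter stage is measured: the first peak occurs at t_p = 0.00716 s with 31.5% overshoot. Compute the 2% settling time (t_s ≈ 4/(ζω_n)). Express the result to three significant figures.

t_s ≈ 0.0248 s

ζ from %OS: ζ = |ln 0.315|/√(π²+ln²0.315) = 0.345.
t_p = π/ω_d ⇒ ω_d = 439 rad/s; then ω_n = ω_d/√(1−ζ²) = 467 rad/s.
t_s ≈ 4/(ζω_n) = 4/(0.345·467) = 0.0248 s.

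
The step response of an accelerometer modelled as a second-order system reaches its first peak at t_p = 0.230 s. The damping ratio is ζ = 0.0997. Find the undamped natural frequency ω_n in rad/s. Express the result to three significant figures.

ω_n ≈ 13.7 rad/s

Peak time t_p = π/ω_d, so ω_d = π/t_p = π/0.230 = 13.7 rad/s.
ω_n = ω_d/√(1−ζ²) = 13.7/√0.990 = 13.7 rad/s.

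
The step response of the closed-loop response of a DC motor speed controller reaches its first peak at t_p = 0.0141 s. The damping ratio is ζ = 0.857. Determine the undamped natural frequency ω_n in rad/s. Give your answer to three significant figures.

Peak time t_p = π/ω_d, so ω_d = π/t_p = π/0.0141 = 223 rad/s.
ω_n = ω_d/√(1−ζ²) = 223/√0.266 = 432 rad/s.

ω_n ≈ 432 rad/s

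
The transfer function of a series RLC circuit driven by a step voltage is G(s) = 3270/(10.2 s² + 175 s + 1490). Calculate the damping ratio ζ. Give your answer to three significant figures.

Dividing through by 10.2: denominator becomes s² + 17.16 s + 146.1.
So ω_n = √146.1 = 12.1 rad/s and ζ = 17.16/(2·12.1) = 0.710.

ζ ≈ 0.710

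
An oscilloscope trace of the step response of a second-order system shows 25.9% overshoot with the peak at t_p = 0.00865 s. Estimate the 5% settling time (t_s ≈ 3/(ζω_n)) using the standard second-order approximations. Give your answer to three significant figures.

From the overshoot, ζ = −ln(OS)/√(π²+ln²(OS)) = 0.395.
t_p = π/ω_d ⇒ ω_d = 363 rad/s; then ω_n = ω_d/√(1−ζ²) = 395 rad/s.
t_s ≈ 3/(ζω_n) = 3/(0.395·395) = 0.0192 s.

t_s ≈ 0.0192 s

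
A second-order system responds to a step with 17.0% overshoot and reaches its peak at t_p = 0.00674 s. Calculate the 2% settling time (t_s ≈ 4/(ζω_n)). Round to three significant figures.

The overshoot fixes ζ = −ln(OS)/√(π²+ln²(OS)) = 0.491.
From t_p = π/ω_d, ω_d = π/0.00674 = 466 rad/s, so ω_n = ω_d/√(1−ζ²) = 535 rad/s.
t_s ≈ 4/(ζω_n) = 4/(0.491·535) = 0.0152 s.

t_s ≈ 0.0152 s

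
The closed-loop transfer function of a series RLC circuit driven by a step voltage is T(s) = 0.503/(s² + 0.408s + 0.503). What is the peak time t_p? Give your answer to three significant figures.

t_p ≈ 4.63 s

Matching coefficients with s² + 2ζω_n s + ω_n² gives ω_n² = 0.503 ⇒ ω_n = 0.709 rad/s, and ζ = 0.408/(2ω_n) = 0.288.
ω_d = ω_n√(1−ζ²) = 0.679 rad/s. Then t_p = π/ω_d = 4.63 s.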